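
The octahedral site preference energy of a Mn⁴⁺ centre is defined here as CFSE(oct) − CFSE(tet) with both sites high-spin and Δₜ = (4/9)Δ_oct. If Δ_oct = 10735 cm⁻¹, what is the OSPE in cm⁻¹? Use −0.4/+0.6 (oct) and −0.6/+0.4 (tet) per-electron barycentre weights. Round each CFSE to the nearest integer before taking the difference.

-9065

Mn is in group 7, so Mn⁴⁺ is d³ (7 − 4 = 3).
Octahedral (high-spin): t2g^3 e_g^0, CFSE = 3(−0.4) + 0(+0.6) = -1.2Δ_oct = -1.2 × 10735 = -12882 cm⁻¹.
Tetrahedral e^2 t2^1 gives -0.8Δₜ = -0.8 × (4/9) × 10735 = -3817 cm⁻¹.
OSPE = -12882 − (-3817) = -9065 cm⁻¹.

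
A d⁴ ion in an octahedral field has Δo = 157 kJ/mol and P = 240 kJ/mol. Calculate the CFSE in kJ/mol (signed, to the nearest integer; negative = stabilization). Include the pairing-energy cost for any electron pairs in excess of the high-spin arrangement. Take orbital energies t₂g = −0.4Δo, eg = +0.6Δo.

Here Δo < P (157 < 240), so the high-spin state is favoured.
Filling d⁴ accordingly: t₂g³ eg¹.
Orbital CFSE = -0.6Δo = -0.6 × 157 = -94 kJ/mol.
High-spin has no excess pairs, so no pairing correction applies.

-94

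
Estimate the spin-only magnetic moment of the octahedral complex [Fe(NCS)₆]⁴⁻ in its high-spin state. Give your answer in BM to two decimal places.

4.90 BM

Each NCS⁻ contributes -1; 6 × (-1) = -6. With overall charge -4, Fe is in the +2 oxidation state.
Fe²⁺: group 8, so d-count = 8 − 2 = 6.
Configuration: t₂g⁴ eg² → 4 unpaired electrons.
μ(spin-only) = √[4(4+2)] = √24 ≈ 4.90 BM.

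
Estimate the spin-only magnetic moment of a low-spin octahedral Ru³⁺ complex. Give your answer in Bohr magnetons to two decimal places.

Ru³⁺: group 8, so d-count = 8 − 3 = 5.
Configuration: t₂g⁵ eg⁰ → 1 unpaired electron.
μ(spin-only) = √[1(1+2)] = √3 ≈ 1.73 Bohr magnetons.

1.73 Bohr magnetons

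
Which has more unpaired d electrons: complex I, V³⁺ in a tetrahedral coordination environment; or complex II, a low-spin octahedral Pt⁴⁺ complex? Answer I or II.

I: V³⁺: group 5, so d-count = 5 − 3 = 2; Tetrahedral fields are weak (Δₜ ≈ 4/9 Δₒ), so electrons fill high-spin; e^2 t2^0 → 2 unpaired.
II: Pt sits in group 10; removing 4 electrons leaves Pt⁴⁺ with 10 − 4 = 6 d electrons; t₂g⁶ eg⁰ → 0 unpaired.
So I has more unpaired electrons.

I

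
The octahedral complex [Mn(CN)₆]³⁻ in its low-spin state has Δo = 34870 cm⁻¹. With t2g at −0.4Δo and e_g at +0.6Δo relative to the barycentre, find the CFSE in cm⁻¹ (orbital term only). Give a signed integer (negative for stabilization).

Each CN⁻ contributes -1; 6 × (-1) = -6. With overall charge -3, Mn is in the +3 oxidation state.
Group 7 minus oxidation state +3 gives a d⁴ configuration for Mn³⁺.
The d⁴ electrons fill as t2g^4 e_g^0.
Orbital CFSE = 4(-0.4) + 0(0.6) = -1.6Δo = -1.6 × 34870 = -55792 cm⁻¹.

-55792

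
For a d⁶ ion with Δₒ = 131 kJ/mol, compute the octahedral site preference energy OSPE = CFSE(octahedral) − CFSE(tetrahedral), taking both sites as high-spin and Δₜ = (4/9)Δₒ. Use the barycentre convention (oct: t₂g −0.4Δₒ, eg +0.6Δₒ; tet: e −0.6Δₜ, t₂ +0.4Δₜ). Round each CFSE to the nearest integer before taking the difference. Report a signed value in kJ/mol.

In an octahedral site d⁶ (HS) is t2g^4 e_g^2, giving CFSE(oct) = -0.4Δₒ = -52 kJ/mol.
Tetrahedral: e^3 t2^3, CFSE = 3(−0.6) + 3(+0.4) = -0.6Δₜ = -0.6 × (4/9) × 131 = -35 kJ/mol.
Subtracting, OSPE = -52 − (-35) = -17 kJ/mol.

-17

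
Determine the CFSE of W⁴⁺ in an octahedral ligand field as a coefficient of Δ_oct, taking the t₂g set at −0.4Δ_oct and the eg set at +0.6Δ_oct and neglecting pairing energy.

W sits in group 6; removing 4 electrons leaves W⁴⁺ with 6 − 4 = 2 d electrons.
For octahedral d² the high- and low-spin configurations coincide.
Configuration: t₂g² eg⁰.
CFSE = 2(-0.4Δ_oct) + 0(0.6Δ_oct) = -0.8Δ_oct + 0.0Δ_oct = -0.8Δ_oct.

-0.8 Δ_oct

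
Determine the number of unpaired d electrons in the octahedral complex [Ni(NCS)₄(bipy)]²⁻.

2

Ligand charges: 4×(-1) from NCS⁻ and 1×(+0) from bipy sum to -4; with overall charge -2, Ni is +2.
Ni is in group 10, so Ni²⁺ is d⁸ (10 − 2 = 8).
Configuration: t2g^6 e_g^2, giving 2 unpaired electrons.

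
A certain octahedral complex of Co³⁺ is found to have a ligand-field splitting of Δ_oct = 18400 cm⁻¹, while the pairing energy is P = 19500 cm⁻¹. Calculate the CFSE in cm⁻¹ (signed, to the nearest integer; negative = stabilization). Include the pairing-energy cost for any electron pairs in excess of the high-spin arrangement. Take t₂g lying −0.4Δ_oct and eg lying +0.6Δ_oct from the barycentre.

Co³⁺: group 9, so d-count = 9 − 3 = 6.
Here Δ_oct < P (18400 < 19500), so the high-spin state is favoured.
That gives t₂g⁴ eg².
Orbital CFSE = -0.4Δ_oct = -0.4 × 18400 = -7360 cm⁻¹.
High-spin has no excess pairs, so no pairing correction applies.

-7360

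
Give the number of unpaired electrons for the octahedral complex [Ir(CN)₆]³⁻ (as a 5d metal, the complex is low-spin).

0

Each CN⁻ contributes -1; 6 × (-1) = -6. With overall charge -3, Ir is in the +3 oxidation state.
Ir³⁺: group 9, so d-count = 9 − 3 = 6.
Configuration: t₂g⁶ eg⁰, giving 0 unpaired electrons.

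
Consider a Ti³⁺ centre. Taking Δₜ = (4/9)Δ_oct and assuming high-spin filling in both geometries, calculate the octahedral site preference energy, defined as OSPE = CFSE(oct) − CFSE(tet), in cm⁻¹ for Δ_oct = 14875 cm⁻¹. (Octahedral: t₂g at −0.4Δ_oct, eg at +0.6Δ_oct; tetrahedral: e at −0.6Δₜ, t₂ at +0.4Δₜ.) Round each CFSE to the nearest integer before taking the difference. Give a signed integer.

Ti is in group 4, so Ti³⁺ is d¹ (4 − 3 = 1).
Octahedral high-spin t₂g¹ eg⁰: CFSE = -0.4 × 14875 = -5950 cm⁻¹.
Tetrahedral: e¹ t₂⁰, CFSE = 1(−0.6) + 0(+0.4) = -0.6Δₜ = -0.6 × (4/9) × 14875 = -3967 cm⁻¹.
Subtracting, OSPE = -5950 − (-3967) = -1983 cm⁻¹.

-1983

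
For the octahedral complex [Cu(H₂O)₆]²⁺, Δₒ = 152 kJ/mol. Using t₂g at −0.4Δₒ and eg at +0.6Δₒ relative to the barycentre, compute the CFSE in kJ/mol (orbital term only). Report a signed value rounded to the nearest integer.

-91

H₂O is neutral, so the +2 overall charge sits on Cu: oxidation state +2.
Cu is in group 11, so Cu²⁺ is d⁹ (11 − 2 = 9).
For octahedral d⁹ the high- and low-spin configurations coincide.
Configuration: t₂g⁶ eg³.
Orbital CFSE = 6(-0.4) + 3(0.6) = -0.6Δₒ = -0.6 × 152 = -91 kJ/mol.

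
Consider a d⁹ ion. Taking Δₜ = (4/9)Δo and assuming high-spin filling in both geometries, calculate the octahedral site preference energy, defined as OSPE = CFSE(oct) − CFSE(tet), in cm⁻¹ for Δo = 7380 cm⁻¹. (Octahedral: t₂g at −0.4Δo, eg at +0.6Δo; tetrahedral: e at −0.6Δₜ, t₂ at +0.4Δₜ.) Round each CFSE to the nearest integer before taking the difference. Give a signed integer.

In an octahedral site d⁹ (HS) is t2g^6 e_g^3, giving CFSE(oct) = -0.6Δo = -4428 cm⁻¹.
In a tetrahedral site the filling is e^4 t2^5: CFSE(tet) = -0.4Δₜ = -0.4 × (4/9)(7380) = -1312 cm⁻¹.
Subtracting, OSPE = -4428 − (-1312) = -3116 cm⁻¹.

-3116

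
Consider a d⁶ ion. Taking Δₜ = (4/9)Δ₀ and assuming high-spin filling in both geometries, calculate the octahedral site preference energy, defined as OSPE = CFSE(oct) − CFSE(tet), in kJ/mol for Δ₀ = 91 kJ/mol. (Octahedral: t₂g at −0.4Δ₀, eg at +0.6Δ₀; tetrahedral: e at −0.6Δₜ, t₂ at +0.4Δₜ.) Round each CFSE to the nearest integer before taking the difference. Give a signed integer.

Octahedral (high-spin): t₂g⁴ eg², CFSE = 4(−0.4) + 2(+0.6) = -0.4Δ₀ = -0.4 × 91 = -36 kJ/mol.
Tetrahedral: e³ t₂³, CFSE = 3(−0.6) + 3(+0.4) = -0.6Δₜ = -0.6 × (4/9) × 91 = -24 kJ/mol.
OSPE = -36 − (-24) = -12 kJ/mol.

-12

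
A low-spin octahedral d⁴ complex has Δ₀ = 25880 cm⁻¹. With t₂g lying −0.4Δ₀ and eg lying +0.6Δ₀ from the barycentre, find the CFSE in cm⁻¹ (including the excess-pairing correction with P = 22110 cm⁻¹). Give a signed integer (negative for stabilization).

Electron filling gives t₂g⁴ eg⁰.
CFSE(orbital) = 4×(-0.4Δ₀) + 0×(0.6Δ₀) = -1.6Δ₀; with Δ₀ = 25880 cm⁻¹ that is -41408 cm⁻¹.
Pairing penalty: 1 pair vs 0 in the high-spin reference → 1 extra × P = 22110 cm⁻¹.
Overall CFSE = -41408 + 22110 = -19298 cm⁻¹.

-19298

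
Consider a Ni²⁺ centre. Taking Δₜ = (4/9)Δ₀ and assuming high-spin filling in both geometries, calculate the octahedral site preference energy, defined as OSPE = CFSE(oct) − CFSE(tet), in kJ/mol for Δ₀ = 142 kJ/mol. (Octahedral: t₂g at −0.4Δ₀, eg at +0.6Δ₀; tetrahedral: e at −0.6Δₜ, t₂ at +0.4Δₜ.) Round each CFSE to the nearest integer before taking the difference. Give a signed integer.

Group 10 minus oxidation state +2 gives a d⁸ configuration for Ni²⁺.
Octahedral (high-spin): t₂g⁶ eg², CFSE = 6(−0.4) + 2(+0.6) = -1.2Δ₀ = -1.2 × 142 = -170 kJ/mol.
In a tetrahedral site the filling is e⁴ t₂⁴: CFSE(tet) = -0.8Δₜ = -0.8 × (4/9)(142) = -50 kJ/mol.
OSPE = -170 − (-50) = -120 kJ/mol.

-120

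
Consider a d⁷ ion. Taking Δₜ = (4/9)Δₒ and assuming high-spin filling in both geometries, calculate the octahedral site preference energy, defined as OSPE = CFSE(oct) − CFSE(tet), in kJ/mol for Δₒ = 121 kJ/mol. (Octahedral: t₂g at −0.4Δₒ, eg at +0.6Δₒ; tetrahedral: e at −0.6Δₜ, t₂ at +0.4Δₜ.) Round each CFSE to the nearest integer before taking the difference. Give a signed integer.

-32

Octahedral high-spin t₂g⁵ eg²: CFSE = -0.8 × 121 = -97 kJ/mol.
Tetrahedral: e⁴ t₂³, CFSE = 4(−0.6) + 3(+0.4) = -1.2Δₜ = -1.2 × (4/9) × 121 = -65 kJ/mol.
Subtracting, OSPE = -97 − (-65) = -32 kJ/mol.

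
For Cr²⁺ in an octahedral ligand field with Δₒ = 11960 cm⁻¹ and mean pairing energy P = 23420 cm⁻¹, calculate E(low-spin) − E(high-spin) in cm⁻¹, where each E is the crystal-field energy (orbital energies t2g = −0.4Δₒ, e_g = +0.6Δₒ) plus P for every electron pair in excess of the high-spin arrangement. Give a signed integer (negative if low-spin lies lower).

11460

Cr²⁺: group 6, so d-count = 6 − 2 = 4.
In the high-spin limit (t2g^3 e_g^1) the orbital term is -0.6Δₒ = -7176 cm⁻¹, with no excess pairing.
For low-spin the configuration is t2g^4 e_g^0: orbital energy -1.6 × 11960 = -19136 cm⁻¹, and 1 additional pair relative to high-spin adds 23420 cm⁻¹, giving 4284 cm⁻¹.
The difference is 4284 − (-7176) = 11460 cm⁻¹, so high-spin lies lower.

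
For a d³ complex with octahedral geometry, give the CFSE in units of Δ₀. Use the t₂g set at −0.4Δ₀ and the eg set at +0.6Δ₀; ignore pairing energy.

Configuration: t₂g³ eg⁰.
CFSE = 3(-0.4Δ₀) + 0(0.6Δ₀) = -1.2Δ₀ + 0.0Δ₀ = -1.2Δ₀.

-1.2 Δ₀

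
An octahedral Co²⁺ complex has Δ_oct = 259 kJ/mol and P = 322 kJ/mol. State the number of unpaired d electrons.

Co is in group 9, so Co²⁺ is d⁷ (9 − 2 = 7).
With Δ_oct < P the complex is high-spin.
Configuration: t₂g⁵ eg².
Unpaired electrons: 3.

3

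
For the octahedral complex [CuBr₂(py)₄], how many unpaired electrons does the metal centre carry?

1

Ligand charges: 2×(-1) from Br⁻ and 4×(+0) from py sum to -2; with overall charge +0, Cu is +2.
Cu is in group 11, so Cu²⁺ is d⁹ (11 − 2 = 9).
Configuration: t₂g⁶ eg³, giving 1 unpaired electron.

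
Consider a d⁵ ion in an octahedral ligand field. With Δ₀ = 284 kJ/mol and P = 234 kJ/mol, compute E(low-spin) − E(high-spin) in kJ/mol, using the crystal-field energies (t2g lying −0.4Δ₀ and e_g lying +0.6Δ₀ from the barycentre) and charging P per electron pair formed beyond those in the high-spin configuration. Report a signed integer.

High-spin: t2g^3 e_g^2, CFSE = 0.0Δ₀ = 0 kJ/mol.
For low-spin the configuration is t2g^5 e_g^0: orbital energy -2.0 × 284 = -568 kJ/mol, and 2 additional pairs relative to high-spin add 468 kJ/mol, giving -100 kJ/mol.
Thus E(LS) − E(HS) = -100 kJ/mol.

-100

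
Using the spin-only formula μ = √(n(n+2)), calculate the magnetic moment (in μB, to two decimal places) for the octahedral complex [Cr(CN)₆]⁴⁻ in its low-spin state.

2.83 μB

Each CN⁻ contributes -1; 6 × (-1) = -6. With overall charge -4, Cr is in the +2 oxidation state.
Cr²⁺: group 6, so d-count = 6 − 2 = 4.
Configuration: t2g^4 e_g^0 → 2 unpaired electrons.
μ(spin-only) = √[2(2+2)] = √8 ≈ 2.83 μB.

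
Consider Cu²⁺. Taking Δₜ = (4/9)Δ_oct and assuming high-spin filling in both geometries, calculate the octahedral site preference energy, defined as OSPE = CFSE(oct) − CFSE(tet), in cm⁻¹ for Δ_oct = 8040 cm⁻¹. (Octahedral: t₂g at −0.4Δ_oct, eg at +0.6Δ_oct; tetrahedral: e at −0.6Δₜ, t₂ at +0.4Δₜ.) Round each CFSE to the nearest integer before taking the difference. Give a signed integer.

Cu sits in group 11; removing 2 electrons leaves Cu²⁺ with 11 − 2 = 9 d electrons.
Octahedral high-spin t₂g⁶ eg³: CFSE = -0.6 × 8040 = -4824 cm⁻¹.
Tetrahedral: e⁴ t₂⁵, CFSE = 4(−0.6) + 5(+0.4) = -0.4Δₜ = -0.4 × (4/9) × 8040 = -1429 cm⁻¹.
OSPE = CFSE(oct) − CFSE(tet) = -4824 − (-1429) = -3395 cm⁻¹.

-3395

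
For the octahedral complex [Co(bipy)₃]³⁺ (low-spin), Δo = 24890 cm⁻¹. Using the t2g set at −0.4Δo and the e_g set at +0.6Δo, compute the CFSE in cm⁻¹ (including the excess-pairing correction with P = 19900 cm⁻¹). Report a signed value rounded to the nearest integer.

bipy is neutral, so the +3 overall charge sits on Co: oxidation state +3.
Co³⁺: group 9, so d-count = 9 − 3 = 6.
Electron filling gives t2g^6 e_g^0.
Orbital CFSE = 6(-0.4) + 0(0.6) = -2.4Δo = -2.4 × 24890 = -59736 cm⁻¹.
Pairing penalty: 3 pairs vs 1 in the high-spin reference → 2 extra × P = 39800 cm⁻¹.
Overall CFSE = -59736 + 39800 = -19936 cm⁻¹.

-19936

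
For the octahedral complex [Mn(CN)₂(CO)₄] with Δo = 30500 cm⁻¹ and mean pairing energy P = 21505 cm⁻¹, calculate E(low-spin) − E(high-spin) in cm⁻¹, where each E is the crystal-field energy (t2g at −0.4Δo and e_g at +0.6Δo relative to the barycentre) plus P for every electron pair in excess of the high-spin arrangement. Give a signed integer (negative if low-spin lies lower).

-17990

Ligand charges: 2×(-1) from CN⁻ and 4×(+0) from CO sum to -2; with overall charge +0, Mn is +2.
Mn sits in group 7; removing 2 electrons leaves Mn²⁺ with 7 − 2 = 5 d electrons.
High-spin d⁵ fills as t2g^3 e_g^2 with CFSE 3(−0.4) + 2(+0.6) = 0.0Δo = 0 cm⁻¹.
For low-spin the configuration is t2g^5 e_g^0: orbital energy -2.0 × 30500 = -61000 cm⁻¹, and 2 additional pairs relative to high-spin add 43010 cm⁻¹, giving -17990 cm⁻¹.
The difference is -17990 − (0) = -17990 cm⁻¹, so low-spin lies lower.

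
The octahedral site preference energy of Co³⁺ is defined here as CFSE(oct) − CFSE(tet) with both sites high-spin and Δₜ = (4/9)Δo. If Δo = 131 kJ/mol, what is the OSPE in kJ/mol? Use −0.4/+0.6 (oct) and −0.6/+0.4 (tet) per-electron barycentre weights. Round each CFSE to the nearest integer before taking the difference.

-17

Co³⁺: group 9, so d-count = 9 − 3 = 6.
Octahedral (high-spin): t₂g⁴ eg², CFSE = 4(−0.4) + 2(+0.6) = -0.4Δo = -0.4 × 131 = -52 kJ/mol.
Tetrahedral: e³ t₂³, CFSE = 3(−0.6) + 3(+0.4) = -0.6Δₜ = -0.6 × (4/9) × 131 = -35 kJ/mol.
OSPE = CFSE(oct) − CFSE(tet) = -52 − (-35) = -17 kJ/mol.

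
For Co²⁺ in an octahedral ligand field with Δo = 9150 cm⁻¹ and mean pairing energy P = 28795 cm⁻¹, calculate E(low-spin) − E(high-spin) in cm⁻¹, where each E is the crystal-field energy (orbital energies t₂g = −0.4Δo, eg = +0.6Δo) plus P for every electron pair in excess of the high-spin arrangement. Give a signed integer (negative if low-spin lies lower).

Co is in group 9, so Co²⁺ is d⁷ (9 − 2 = 7).
High-spin d⁷ fills as t₂g⁵ eg² with CFSE 5(−0.4) + 2(+0.6) = -0.8Δo = -7320 cm⁻¹.
Low-spin: t₂g⁶ eg¹, orbital CFSE = -1.8Δo = -16470 cm⁻¹; plus 1 excess pair × P = +28795 cm⁻¹; total 12325 cm⁻¹.
E(LS) − E(HS) = 12325 − (-7320) = 19645 cm⁻¹.

19645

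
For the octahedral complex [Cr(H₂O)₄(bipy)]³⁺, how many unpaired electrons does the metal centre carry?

Ligand charges: 4×(+0) from H₂O and 1×(+0) from bipy sum to +0; with overall charge +3, Cr is +3.
Group 6 minus oxidation state +3 gives a d³ configuration for Cr³⁺.
Configuration: t₂g³ eg⁰, giving 3 unpaired electrons.

3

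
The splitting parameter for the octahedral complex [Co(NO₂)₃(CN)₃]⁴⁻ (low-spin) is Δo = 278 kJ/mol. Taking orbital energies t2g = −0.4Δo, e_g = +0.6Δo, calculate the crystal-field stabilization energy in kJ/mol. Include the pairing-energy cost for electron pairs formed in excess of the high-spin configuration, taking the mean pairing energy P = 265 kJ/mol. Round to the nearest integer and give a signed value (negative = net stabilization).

-235

Ligand charges: 3×(-1) from NO₂⁻ and 3×(-1) from CN⁻ sum to -6; with overall charge -4, Co is +2.
Co²⁺: group 9, so d-count = 9 − 2 = 7.
Electron filling gives t2g^6 e_g^1.
The orbital stabilization is -1.8Δo = -1.8 × 278 = -500 kJ/mol.
Relative to high-spin t2g^5 e_g^2 (2 paired), the low-spin configuration has 1 additional pair, contributing +1 × 265 = +265 kJ/mol.
Overall CFSE = -500 + 265 = -235 kJ/mol.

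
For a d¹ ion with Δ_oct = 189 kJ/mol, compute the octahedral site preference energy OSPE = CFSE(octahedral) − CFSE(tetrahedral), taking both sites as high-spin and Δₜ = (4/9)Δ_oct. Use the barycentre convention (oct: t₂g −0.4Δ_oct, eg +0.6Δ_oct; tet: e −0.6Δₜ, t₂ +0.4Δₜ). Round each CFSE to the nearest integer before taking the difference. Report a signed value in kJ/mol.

In an octahedral site d¹ (HS) is t₂g¹ eg⁰, giving CFSE(oct) = -0.4Δ_oct = -76 kJ/mol.
Tetrahedral: e¹ t₂⁰, CFSE = 1(−0.6) + 0(+0.4) = -0.6Δₜ = -0.6 × (4/9) × 189 = -50 kJ/mol.
Subtracting, OSPE = -76 − (-50) = -26 kJ/mol.

-26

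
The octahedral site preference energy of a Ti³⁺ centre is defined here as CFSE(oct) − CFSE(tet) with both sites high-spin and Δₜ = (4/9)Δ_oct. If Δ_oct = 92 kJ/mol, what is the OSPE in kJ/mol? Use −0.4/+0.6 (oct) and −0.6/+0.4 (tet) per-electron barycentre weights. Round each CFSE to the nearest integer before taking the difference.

Ti sits in group 4; removing 3 electrons leaves Ti³⁺ with 4 − 3 = 1 d electrons.
In an octahedral site d¹ (HS) is t₂g¹ eg⁰, giving CFSE(oct) = -0.4Δ_oct = -37 kJ/mol.
Tetrahedral e¹ t₂⁰ gives -0.6Δₜ = -0.6 × (4/9) × 92 = -25 kJ/mol.
Subtracting, OSPE = -37 − (-25) = -12 kJ/mol.

-12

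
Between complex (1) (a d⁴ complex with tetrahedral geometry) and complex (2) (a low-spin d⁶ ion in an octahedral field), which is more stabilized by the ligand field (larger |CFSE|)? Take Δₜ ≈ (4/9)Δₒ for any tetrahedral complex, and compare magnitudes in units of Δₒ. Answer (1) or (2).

(2)

(1): With tetrahedral geometry the complex is necessarily high-spin; e² t₂², CFSE = -0.4Δₜ ≈ -0.18Δₒ.
(2): t₂g⁶ eg⁰, CFSE = -2.4Δₒ.
So (2) has the larger |CFSE|.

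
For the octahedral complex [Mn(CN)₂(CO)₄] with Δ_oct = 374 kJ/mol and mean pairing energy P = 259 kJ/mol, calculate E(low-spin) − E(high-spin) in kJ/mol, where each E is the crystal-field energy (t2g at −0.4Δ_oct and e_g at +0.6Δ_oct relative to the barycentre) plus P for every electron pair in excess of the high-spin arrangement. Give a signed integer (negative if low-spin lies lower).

Ligand charges: 2×(-1) from CN⁻ and 4×(+0) from CO sum to -2; with overall charge +0, Mn is +2.
Mn is in group 7, so Mn²⁺ is d⁵ (7 − 2 = 5).
High-spin d⁵ fills as t2g^3 e_g^2 with CFSE 3(−0.4) + 2(+0.6) = 0.0Δ_oct = 0 kJ/mol.
Low-spin: t2g^5 e_g^0, orbital CFSE = -2.0Δ_oct = -748 kJ/mol; plus 2 excess pairs × P = +518 kJ/mol; total -230 kJ/mol.
E(LS) − E(HS) = -230 − (0) = -230 kJ/mol.

-230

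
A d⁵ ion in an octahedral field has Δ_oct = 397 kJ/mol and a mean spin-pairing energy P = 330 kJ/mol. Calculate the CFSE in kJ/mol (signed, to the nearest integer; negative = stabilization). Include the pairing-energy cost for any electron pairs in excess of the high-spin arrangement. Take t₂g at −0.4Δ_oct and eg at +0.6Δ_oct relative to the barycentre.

Δ_oct > P, so pairing is preferred: the ground state is low-spin.
Filling d⁵ accordingly: t₂g⁵ eg⁰.
Orbital CFSE = -2.0Δ_oct = -2.0 × 397 = -794 kJ/mol.
Excess pairs vs high-spin: 2 − 0 = 2; pairing cost = +660 kJ/mol.
Net CFSE = -794 + 660 = -134 kJ/mol.

-134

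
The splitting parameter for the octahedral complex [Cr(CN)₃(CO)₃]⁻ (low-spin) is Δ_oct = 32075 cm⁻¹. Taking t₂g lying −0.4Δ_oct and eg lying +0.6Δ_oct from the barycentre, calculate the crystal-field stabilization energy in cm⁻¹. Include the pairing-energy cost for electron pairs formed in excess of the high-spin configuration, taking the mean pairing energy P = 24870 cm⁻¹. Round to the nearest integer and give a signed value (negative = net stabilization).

-26450

Ligand charges: 3×(-1) from CN⁻ and 3×(+0) from CO sum to -3; with overall charge -1, Cr is +2.
Cr sits in group 6; removing 2 electrons leaves Cr²⁺ with 6 − 2 = 4 d electrons.
Configuration: t₂g⁴ eg⁰.
Orbital CFSE = 4(-0.4) + 0(0.6) = -1.6Δ_oct = -1.6 × 32075 = -51320 cm⁻¹.
Relative to high-spin t₂g³ eg¹ (0 paired), the low-spin configuration has 1 additional pair, contributing +1 × 24870 = +24870 cm⁻¹.
Overall CFSE = -51320 + 24870 = -26450 cm⁻¹.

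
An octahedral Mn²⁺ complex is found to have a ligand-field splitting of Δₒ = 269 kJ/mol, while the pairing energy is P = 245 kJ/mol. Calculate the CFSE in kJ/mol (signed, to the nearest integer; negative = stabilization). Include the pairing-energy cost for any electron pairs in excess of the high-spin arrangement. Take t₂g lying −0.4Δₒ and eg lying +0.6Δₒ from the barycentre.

-48

Group 7 minus oxidation state +2 gives a d⁵ configuration for Mn²⁺.
Δₒ > P, so pairing is preferred: the ground state is low-spin.
Configuration: t₂g⁵ eg⁰.
Orbital CFSE = -2.0Δₒ = -2.0 × 269 = -538 kJ/mol.
Excess pairs vs high-spin: 2 − 0 = 2; pairing cost = +490 kJ/mol.
Net CFSE = -538 + 490 = -48 kJ/mol.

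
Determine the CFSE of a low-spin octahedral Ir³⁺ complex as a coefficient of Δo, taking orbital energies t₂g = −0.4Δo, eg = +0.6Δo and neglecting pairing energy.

-2.4 Δo

Ir sits in group 9; removing 3 electrons leaves Ir³⁺ with 9 − 3 = 6 d electrons.
Configuration: t₂g⁶ eg⁰.
CFSE = 6(-0.4Δo) + 0(0.6Δo) = -2.4Δo + 0.0Δo = -2.4Δo.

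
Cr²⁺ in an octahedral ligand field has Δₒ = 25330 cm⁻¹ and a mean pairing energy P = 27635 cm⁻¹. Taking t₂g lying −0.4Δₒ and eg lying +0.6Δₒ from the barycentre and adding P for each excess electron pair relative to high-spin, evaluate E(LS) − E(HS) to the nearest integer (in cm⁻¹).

2305

Cr is in group 6, so Cr²⁺ is d⁴ (6 − 2 = 4).
High-spin d⁴ fills as t₂g³ eg¹ with CFSE 3(−0.4) + 1(+0.6) = -0.6Δₒ = -15198 cm⁻¹.
Low-spin t₂g⁴ eg⁰ gives -1.6Δₒ = -40528 cm⁻¹, but forming 1 extra pair costs 1P = 27635 cm⁻¹, so E(LS) = -40528 + 27635 = -12893 cm⁻¹.
E(LS) − E(HS) = -12893 − (-15198) = 2305 cm⁻¹.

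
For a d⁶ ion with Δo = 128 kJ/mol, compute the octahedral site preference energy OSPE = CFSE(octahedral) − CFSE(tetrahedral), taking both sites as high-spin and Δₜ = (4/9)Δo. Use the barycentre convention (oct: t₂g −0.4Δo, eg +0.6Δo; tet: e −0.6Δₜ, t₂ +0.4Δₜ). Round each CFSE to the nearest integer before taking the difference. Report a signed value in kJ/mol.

-17

In an octahedral site d⁶ (HS) is t₂g⁴ eg², giving CFSE(oct) = -0.4Δo = -51 kJ/mol.
In a tetrahedral site the filling is e³ t₂³: CFSE(tet) = -0.6Δₜ = -0.6 × (4/9)(128) = -34 kJ/mol.
OSPE = -51 − (-34) = -17 kJ/mol.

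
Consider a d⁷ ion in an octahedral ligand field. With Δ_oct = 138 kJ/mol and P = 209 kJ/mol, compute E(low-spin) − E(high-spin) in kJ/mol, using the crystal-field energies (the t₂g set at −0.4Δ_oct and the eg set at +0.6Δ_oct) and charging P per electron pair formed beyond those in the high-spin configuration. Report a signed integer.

71

High-spin: t₂g⁵ eg², CFSE = -0.8Δ_oct = -110 kJ/mol.
Low-spin t₂g⁶ eg¹ gives -1.8Δ_oct = -248 kJ/mol, but forming 1 extra pair costs 1P = 209 kJ/mol, so E(LS) = -248 + 209 = -39 kJ/mol.
E(LS) − E(HS) = -39 − (-110) = 71 kJ/mol.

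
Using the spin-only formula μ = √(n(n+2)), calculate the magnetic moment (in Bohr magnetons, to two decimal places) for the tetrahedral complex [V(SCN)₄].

Each SCN⁻ contributes -1; 4 × (-1) = -4. With overall charge +0, V is in the +4 oxidation state.
V⁴⁺: group 5, so d-count = 5 − 4 = 1.
With tetrahedral geometry the complex is necessarily high-spin.
Configuration: e¹ t₂⁰ → 1 unpaired electron.
μ(spin-only) = √[1(1+2)] = √3 ≈ 1.73 Bohr magnetons.

1.73 Bohr magnetons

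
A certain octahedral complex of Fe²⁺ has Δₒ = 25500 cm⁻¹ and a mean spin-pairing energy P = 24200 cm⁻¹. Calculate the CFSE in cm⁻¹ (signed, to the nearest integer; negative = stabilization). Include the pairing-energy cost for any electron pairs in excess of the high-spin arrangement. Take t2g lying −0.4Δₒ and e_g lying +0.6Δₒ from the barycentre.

-12800

Fe²⁺: group 8, so d-count = 8 − 2 = 6.
With Δₒ > P the complex is low-spin.
Configuration: t2g^6 e_g^0.
Orbital CFSE = -2.4Δₒ = -2.4 × 25500 = -61200 cm⁻¹.
Excess pairs vs high-spin: 3 − 1 = 2; pairing cost = +48400 cm⁻¹.
Net CFSE = -61200 + 48400 = -12800 cm⁻¹.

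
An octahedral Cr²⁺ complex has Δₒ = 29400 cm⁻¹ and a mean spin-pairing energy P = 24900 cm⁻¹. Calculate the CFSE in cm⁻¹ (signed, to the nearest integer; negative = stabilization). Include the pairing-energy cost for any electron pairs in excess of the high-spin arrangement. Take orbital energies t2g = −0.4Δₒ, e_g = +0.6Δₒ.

Group 6 minus oxidation state +2 gives a d⁴ configuration for Cr²⁺.
Δₒ > P, so pairing is preferred: the ground state is low-spin.
Configuration: t2g^4 e_g^0.
Orbital CFSE = -1.6Δₒ = -1.6 × 29400 = -47040 cm⁻¹.
Excess pairs vs high-spin: 1 − 0 = 1; pairing cost = +24900 cm⁻¹.
Net CFSE = -47040 + 24900 = -22140 cm⁻¹.

-22140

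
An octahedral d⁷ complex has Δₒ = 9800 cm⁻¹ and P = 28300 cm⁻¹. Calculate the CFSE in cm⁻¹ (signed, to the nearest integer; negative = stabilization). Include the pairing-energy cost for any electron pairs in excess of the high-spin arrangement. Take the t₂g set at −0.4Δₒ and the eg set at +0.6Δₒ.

Δₒ < P, so pairing is avoided: the ground state is high-spin.
That gives t₂g⁵ eg².
Orbital CFSE = -0.8Δₒ = -0.8 × 9800 = -7840 cm⁻¹.
High-spin has no excess pairs, so no pairing correction applies.

-7840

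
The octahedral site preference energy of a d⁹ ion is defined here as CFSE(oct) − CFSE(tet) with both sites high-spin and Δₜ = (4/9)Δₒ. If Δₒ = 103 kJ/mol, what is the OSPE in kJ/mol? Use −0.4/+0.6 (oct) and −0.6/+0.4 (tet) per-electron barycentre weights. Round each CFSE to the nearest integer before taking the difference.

-44

In an octahedral site d⁹ (HS) is t2g^6 e_g^3, giving CFSE(oct) = -0.6Δₒ = -62 kJ/mol.
Tetrahedral: e^4 t2^5, CFSE = 4(−0.6) + 5(+0.4) = -0.4Δₜ = -0.4 × (4/9) × 103 = -18 kJ/mol.
OSPE = CFSE(oct) − CFSE(tet) = -62 − (-18) = -44 kJ/mol.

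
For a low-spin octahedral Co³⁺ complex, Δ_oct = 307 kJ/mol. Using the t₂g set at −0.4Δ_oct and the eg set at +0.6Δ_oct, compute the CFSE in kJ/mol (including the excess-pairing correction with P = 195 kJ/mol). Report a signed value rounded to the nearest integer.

Co is in group 9, so Co³⁺ is d⁶ (9 − 3 = 6).
Configuration: t₂g⁶ eg⁰.
CFSE(orbital) = 6×(-0.4Δ_oct) + 0×(0.6Δ_oct) = -2.4Δ_oct; with Δ_oct = 307 kJ/mol that is -737 kJ/mol.
High-spin d⁶ would be t₂g⁴ eg² with 1 pair; low-spin has 3, so 2 excess pairs cost +2P = +390 kJ/mol.
Overall CFSE = -737 + 390 = -347 kJ/mol.

-347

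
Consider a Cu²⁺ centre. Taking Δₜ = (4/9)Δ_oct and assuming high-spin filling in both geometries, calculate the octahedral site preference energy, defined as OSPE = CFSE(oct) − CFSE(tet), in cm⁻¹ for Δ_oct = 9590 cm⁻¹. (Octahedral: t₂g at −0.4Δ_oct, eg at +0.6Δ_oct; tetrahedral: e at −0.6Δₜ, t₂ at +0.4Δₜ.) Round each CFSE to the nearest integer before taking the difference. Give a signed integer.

-4049

Group 11 minus oxidation state +2 gives a d⁹ configuration for Cu²⁺.
In an octahedral site d⁹ (HS) is t₂g⁶ eg³, giving CFSE(oct) = -0.6Δ_oct = -5754 cm⁻¹.
Tetrahedral: e⁴ t₂⁵, CFSE = 4(−0.6) + 5(+0.4) = -0.4Δₜ = -0.4 × (4/9) × 9590 = -1705 cm⁻¹.
Subtracting, OSPE = -5754 − (-1705) = -4049 cm⁻¹.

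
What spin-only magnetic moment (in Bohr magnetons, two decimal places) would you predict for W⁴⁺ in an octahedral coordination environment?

W⁴⁺: group 6, so d-count = 6 − 4 = 2.
For octahedral d² the high- and low-spin configurations coincide.
Configuration: t2g^2 e_g^0 → 2 unpaired electrons.
μ(spin-only) = √[2(2+2)] = √8 ≈ 2.83 Bohr magnetons.

2.83 Bohr magnetons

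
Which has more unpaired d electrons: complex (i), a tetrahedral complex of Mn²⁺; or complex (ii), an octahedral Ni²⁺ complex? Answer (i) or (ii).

(i)

(i): Mn is in group 7, so Mn²⁺ is d⁵ (7 − 2 = 5); Tetrahedral splitting is small, so the complex is high-spin; e² t₂³ → 5 unpaired.
(ii): Ni is in group 10, so Ni²⁺ is d⁸ (10 − 2 = 8); t₂g⁶ eg² → 2 unpaired.
So (i) has more unpaired electrons.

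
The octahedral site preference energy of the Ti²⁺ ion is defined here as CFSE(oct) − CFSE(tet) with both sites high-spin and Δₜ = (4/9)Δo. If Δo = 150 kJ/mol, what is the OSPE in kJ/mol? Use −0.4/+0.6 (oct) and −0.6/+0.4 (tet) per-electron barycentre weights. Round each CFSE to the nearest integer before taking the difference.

-40

Ti sits in group 4; removing 2 electrons leaves Ti²⁺ with 4 − 2 = 2 d electrons.
In an octahedral site d² (HS) is t₂g² eg⁰, giving CFSE(oct) = -0.8Δo = -120 kJ/mol.
Tetrahedral e² t₂⁰ gives -1.2Δₜ = -1.2 × (4/9) × 150 = -80 kJ/mol.
OSPE = CFSE(oct) − CFSE(tet) = -120 − (-80) = -40 kJ/mol.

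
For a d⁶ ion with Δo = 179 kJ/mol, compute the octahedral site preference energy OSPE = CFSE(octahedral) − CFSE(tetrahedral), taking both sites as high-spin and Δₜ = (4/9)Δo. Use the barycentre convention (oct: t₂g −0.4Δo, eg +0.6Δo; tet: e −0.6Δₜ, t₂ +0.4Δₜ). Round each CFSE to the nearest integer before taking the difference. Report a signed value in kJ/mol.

-24

In an octahedral site d⁶ (HS) is t2g^4 e_g^2, giving CFSE(oct) = -0.4Δo = -72 kJ/mol.
In a tetrahedral site the filling is e^3 t2^3: CFSE(tet) = -0.6Δₜ = -0.6 × (4/9)(179) = -48 kJ/mol.
Subtracting, OSPE = -72 − (-48) = -24 kJ/mol.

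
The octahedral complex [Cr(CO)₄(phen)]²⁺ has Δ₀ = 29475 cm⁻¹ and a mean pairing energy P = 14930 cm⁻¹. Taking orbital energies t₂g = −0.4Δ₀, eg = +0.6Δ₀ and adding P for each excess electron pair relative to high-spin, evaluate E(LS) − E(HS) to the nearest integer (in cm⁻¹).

-14545

Ligand charges: 4×(+0) from CO and 1×(+0) from phen sum to +0; with overall charge +2, Cr is +2.
Cr is in group 6, so Cr²⁺ is d⁴ (6 − 2 = 4).
High-spin d⁴ fills as t₂g³ eg¹ with CFSE 3(−0.4) + 1(+0.6) = -0.6Δ₀ = -17685 cm⁻¹.
Low-spin: t₂g⁴ eg⁰, orbital CFSE = -1.6Δ₀ = -47160 cm⁻¹; plus 1 excess pair × P = +14930 cm⁻¹; total -32230 cm⁻¹.
The difference is -32230 − (-17685) = -14545 cm⁻¹, so low-spin lies lower.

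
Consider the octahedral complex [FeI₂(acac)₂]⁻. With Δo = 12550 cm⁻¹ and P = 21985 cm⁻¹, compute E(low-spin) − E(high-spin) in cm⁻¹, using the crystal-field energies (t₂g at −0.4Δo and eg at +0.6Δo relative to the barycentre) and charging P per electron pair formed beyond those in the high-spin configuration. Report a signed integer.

18870

Ligand charges: 2×(-1) from I⁻ and 2×(-1) from acac⁻ sum to -4; with overall charge -1, Fe is +3.
Fe³⁺: group 8, so d-count = 8 − 3 = 5.
High-spin d⁵ fills as t₂g³ eg² with CFSE 3(−0.4) + 2(+0.6) = 0.0Δo = 0 cm⁻¹.
For low-spin the configuration is t₂g⁵ eg⁰: orbital energy -2.0 × 12550 = -25100 cm⁻¹, and 2 additional pairs relative to high-spin add 43970 cm⁻¹, giving 18870 cm⁻¹.
Thus E(LS) − E(HS) = 18870 cm⁻¹.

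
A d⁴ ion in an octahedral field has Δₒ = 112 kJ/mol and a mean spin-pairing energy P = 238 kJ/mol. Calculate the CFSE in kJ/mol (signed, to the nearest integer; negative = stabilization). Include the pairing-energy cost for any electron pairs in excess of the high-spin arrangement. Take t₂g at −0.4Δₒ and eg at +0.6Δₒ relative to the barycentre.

-67

Here Δₒ < P (112 < 238), so the high-spin state is favoured.
That gives t₂g³ eg¹.
Orbital CFSE = -0.6Δₒ = -0.6 × 112 = -67 kJ/mol.
High-spin has no excess pairs, so no pairing correction applies.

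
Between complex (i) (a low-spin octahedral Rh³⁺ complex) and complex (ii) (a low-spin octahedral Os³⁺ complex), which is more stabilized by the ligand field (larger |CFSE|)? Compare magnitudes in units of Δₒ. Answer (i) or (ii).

(i): Rh sits in group 9; removing 3 electrons leaves Rh³⁺ with 9 − 3 = 6 d electrons; t₂g⁶ eg⁰, CFSE = -2.4Δₒ.
(ii): Group 8 minus oxidation state +3 gives a d⁵ configuration for Os³⁺; t₂g⁵ eg⁰, CFSE = -2.0Δₒ.
So (i) has the larger |CFSE|.

(i)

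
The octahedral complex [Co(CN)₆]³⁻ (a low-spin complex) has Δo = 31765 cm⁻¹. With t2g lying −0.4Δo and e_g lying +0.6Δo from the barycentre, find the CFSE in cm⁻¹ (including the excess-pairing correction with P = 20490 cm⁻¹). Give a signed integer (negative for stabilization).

Each CN⁻ contributes -1; 6 × (-1) = -6. With overall charge -3, Co is in the +3 oxidation state.
Co sits in group 9; removing 3 electrons leaves Co³⁺ with 9 − 3 = 6 d electrons.
Configuration: t2g^6 e_g^0.
Orbital CFSE = 6(-0.4) + 0(0.6) = -2.4Δo = -2.4 × 31765 = -76236 cm⁻¹.
High-spin d⁶ would be t2g^4 e_g^2 with 1 pair; low-spin has 3, so 2 excess pairs cost +2P = +40980 cm⁻¹.
Overall CFSE = -76236 + 40980 = -35256 cm⁻¹.

-35256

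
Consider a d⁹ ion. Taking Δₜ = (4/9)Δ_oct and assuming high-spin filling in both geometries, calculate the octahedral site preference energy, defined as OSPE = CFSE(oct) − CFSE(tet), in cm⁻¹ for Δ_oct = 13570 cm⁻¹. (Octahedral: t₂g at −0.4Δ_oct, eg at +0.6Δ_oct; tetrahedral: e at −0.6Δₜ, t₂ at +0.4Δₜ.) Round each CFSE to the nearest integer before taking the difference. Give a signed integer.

Octahedral high-spin t2g^6 e_g^3: CFSE = -0.6 × 13570 = -8142 cm⁻¹.
Tetrahedral e^4 t2^5 gives -0.4Δₜ = -0.4 × (4/9) × 13570 = -2412 cm⁻¹.
OSPE = CFSE(oct) − CFSE(tet) = -8142 − (-2412) = -5730 cm⁻¹.

-5730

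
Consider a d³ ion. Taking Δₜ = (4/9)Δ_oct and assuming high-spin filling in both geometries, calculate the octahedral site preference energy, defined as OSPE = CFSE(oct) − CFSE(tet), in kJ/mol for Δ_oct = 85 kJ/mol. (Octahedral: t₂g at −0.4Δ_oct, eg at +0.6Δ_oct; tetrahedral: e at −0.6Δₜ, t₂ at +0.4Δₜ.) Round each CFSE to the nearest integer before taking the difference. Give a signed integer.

Octahedral (high-spin): t2g^3 e_g^0, CFSE = 3(−0.4) + 0(+0.6) = -1.2Δ_oct = -1.2 × 85 = -102 kJ/mol.
Tetrahedral: e^2 t2^1, CFSE = 2(−0.6) + 1(+0.4) = -0.8Δₜ = -0.8 × (4/9) × 85 = -30 kJ/mol.
OSPE = -102 − (-30) = -72 kJ/mol.

-72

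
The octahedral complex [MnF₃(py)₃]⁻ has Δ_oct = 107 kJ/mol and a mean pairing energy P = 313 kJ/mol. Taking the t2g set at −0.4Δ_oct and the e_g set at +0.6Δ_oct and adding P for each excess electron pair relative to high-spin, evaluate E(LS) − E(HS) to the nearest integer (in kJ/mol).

412

Ligand charges: 3×(-1) from F⁻ and 3×(+0) from py sum to -3; with overall charge -1, Mn is +2.
Mn is in group 7, so Mn²⁺ is d⁵ (7 − 2 = 5).
In the high-spin limit (t2g^3 e_g^2) the orbital term is 0.0Δ_oct = 0 kJ/mol, with no excess pairing.
Low-spin t2g^5 e_g^0 gives -2.0Δ_oct = -214 kJ/mol, but forming 2 extra pairs costs 2P = 626 kJ/mol, so E(LS) = -214 + 626 = 412 kJ/mol.
The difference is 412 − (0) = 412 kJ/mol, so high-spin lies lower.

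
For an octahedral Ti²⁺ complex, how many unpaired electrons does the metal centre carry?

2

Ti²⁺: group 4, so d-count = 4 − 2 = 2.
For octahedral d² the high- and low-spin configurations coincide.
Configuration: t₂g² eg⁰, giving 2 unpaired electrons.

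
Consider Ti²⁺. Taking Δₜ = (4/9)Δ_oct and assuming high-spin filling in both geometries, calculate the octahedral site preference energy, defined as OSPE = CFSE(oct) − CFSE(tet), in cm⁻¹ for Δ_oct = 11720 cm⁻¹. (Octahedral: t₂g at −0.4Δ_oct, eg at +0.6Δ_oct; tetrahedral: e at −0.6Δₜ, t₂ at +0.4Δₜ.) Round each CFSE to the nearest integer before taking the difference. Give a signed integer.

-3125

Ti is in group 4, so Ti²⁺ is d² (4 − 2 = 2).
Octahedral high-spin t₂g² eg⁰: CFSE = -0.8 × 11720 = -9376 cm⁻¹.
Tetrahedral e² t₂⁰ gives -1.2Δₜ = -1.2 × (4/9) × 11720 = -6251 cm⁻¹.
OSPE = CFSE(oct) − CFSE(tet) = -9376 − (-6251) = -3125 cm⁻¹.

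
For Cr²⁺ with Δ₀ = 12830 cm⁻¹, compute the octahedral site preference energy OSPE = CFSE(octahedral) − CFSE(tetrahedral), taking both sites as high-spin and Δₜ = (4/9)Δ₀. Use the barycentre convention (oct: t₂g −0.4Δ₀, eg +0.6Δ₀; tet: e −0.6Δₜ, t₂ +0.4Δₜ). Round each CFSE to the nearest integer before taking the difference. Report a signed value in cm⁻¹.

-5417

Cr²⁺: group 6, so d-count = 6 − 2 = 4.
Octahedral (high-spin): t2g^3 e_g^1, CFSE = 3(−0.4) + 1(+0.6) = -0.6Δ₀ = -0.6 × 12830 = -7698 cm⁻¹.
Tetrahedral: e^2 t2^2, CFSE = 2(−0.6) + 2(+0.4) = -0.4Δₜ = -0.4 × (4/9) × 12830 = -2281 cm⁻¹.
Subtracting, OSPE = -7698 − (-2281) = -5417 cm⁻¹.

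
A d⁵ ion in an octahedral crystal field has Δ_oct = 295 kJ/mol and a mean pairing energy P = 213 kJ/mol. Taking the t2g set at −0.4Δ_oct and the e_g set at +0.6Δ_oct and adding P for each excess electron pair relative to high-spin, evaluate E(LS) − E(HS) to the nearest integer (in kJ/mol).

-164

High-spin d⁵ fills as t2g^3 e_g^2 with CFSE 3(−0.4) + 2(+0.6) = 0.0Δ_oct = 0 kJ/mol.
Low-spin t2g^5 e_g^0 gives -2.0Δ_oct = -590 kJ/mol, but forming 2 extra pairs costs 2P = 426 kJ/mol, so E(LS) = -590 + 426 = -164 kJ/mol.
E(LS) − E(HS) = -164 − (0) = -164 kJ/mol.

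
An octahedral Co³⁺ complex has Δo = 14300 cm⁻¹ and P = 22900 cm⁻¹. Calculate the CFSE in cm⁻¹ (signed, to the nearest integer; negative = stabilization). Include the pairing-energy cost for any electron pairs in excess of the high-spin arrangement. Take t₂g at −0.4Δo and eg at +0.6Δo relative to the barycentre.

-5720

Co sits in group 9; removing 3 electrons leaves Co³⁺ with 9 − 3 = 6 d electrons.
Since Δo = 14300 cm⁻¹ < P = 22900 cm⁻¹, the complex adopts the high-spin configuration.
Configuration: t₂g⁴ eg².
Orbital CFSE = -0.4Δo = -0.4 × 14300 = -5720 cm⁻¹.
High-spin has no excess pairs, so no pairing correction applies.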